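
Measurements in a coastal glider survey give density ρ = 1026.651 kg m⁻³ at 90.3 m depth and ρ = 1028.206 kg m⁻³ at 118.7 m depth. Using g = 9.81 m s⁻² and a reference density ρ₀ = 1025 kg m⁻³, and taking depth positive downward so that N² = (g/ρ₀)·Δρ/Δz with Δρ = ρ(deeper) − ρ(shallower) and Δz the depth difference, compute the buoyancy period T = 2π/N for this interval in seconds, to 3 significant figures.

Δρ = 1028.206 − 1026.651 = 1.555 kg m⁻³ over Δz = 118.7 − 90.3 = 28.4 m.
N² = (9.81/1025) × (1.555/28.4) = 5.2403 × 10⁻⁴ s⁻².
N = √(5.2403 × 10⁻⁴) = 0.022892 rad s⁻¹, so T = 2π/N = 274.47 s ≈ 274 s.

274 s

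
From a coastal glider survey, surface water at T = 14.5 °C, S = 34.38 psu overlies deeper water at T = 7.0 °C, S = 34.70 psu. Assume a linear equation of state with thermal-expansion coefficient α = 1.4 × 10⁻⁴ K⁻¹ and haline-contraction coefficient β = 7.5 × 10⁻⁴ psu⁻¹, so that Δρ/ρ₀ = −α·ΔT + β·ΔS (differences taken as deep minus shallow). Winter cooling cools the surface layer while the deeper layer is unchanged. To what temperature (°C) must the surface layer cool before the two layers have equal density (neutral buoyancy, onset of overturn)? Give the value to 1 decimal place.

5.3 °C

Neutral buoyancy requires Δρ = 0, i.e. −α(T_deep − T_surf′) + β(S_deep − S_surf) = 0.
T_surf′ = T_deep − (β/α)·ΔS = 7.0 − (7.5 × 10⁻⁴/1.4 × 10⁻⁴)·(+0.32) = 5.286 °C.
Cooling required: 14.5 − (5.286) = 9.214 °C.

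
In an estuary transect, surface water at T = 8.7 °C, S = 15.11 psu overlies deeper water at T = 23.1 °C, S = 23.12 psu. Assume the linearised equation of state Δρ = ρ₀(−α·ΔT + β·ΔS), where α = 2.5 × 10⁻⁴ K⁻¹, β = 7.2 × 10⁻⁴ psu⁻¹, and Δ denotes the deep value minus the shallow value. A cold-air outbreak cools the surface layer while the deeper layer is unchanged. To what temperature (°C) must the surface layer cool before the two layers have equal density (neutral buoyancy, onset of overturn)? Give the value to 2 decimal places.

0.03 °C

Neutral buoyancy requires Δρ = 0, i.e. −α(T_deep − T_surf′) + β(S_deep − S_surf) = 0.
T_surf′ = T_deep − (β/α)·ΔS = 23.1 − (7.2 × 10⁻⁴/2.5 × 10⁻⁴)·(+8.01) = 0.0312 °C.
Cooling required: 8.7 − (0.0312) = 8.6688 °C.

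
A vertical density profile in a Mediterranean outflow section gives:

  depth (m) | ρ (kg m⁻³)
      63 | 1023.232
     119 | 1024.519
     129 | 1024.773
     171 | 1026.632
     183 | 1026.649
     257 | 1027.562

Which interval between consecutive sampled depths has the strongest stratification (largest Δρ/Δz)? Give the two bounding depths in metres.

Compute the density gradient over each adjacent pair:
  63–119 m: Δρ/Δz = 1.287/56 = 0.023 kg m⁻⁴
  119–129 m: Δρ/Δz = 0.254/10 = 0.025 kg m⁻⁴
  129–171 m: Δρ/Δz = 1.859/42 = 0.044 kg m⁻⁴
  171–183 m: Δρ/Δz = 0.017/12 = 1.4 × 10⁻³ kg m⁻⁴
  183–257 m: Δρ/Δz = 0.913/74 = 0.012 kg m⁻⁴
The largest gradient is in the 129–171 m interval — the pycnocline.

129–171 m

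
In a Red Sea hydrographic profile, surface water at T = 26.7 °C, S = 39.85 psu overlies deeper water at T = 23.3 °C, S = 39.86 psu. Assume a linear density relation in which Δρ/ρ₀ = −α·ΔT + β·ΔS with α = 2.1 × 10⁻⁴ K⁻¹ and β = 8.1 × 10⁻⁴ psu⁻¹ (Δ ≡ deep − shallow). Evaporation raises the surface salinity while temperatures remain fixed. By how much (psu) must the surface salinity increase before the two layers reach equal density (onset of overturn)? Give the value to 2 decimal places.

0.89 psu

Neutral buoyancy requires −α(T_deep − T_surf) + β(S_deep − S_surf′) = 0.
S_surf′ = S_deep − (α/β)·ΔT = 39.86 − (2.1 × 10⁻⁴/8.1 × 10⁻⁴)·(-3.4) = 40.7415 psu.
Increase required: 40.7415 − 39.85 = 0.8915 psu.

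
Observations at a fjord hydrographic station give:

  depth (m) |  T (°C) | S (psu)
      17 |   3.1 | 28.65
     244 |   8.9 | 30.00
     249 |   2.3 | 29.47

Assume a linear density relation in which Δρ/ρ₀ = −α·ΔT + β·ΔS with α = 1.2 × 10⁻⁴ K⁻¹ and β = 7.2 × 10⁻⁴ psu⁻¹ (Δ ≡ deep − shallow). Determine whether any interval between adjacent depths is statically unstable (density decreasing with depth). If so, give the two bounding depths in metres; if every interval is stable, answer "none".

Evaluate Δρ/ρ₀ = −αΔT + βΔS across each adjacent pair:
  17–244 m: −αΔT+βΔS = −(1.2 × 10⁻⁴)(+5.8)+(7.2 × 10⁻⁴)(+1.35) = 2.8 × 10⁻⁴ → stable
  244–249 m: −αΔT+βΔS = −(1.2 × 10⁻⁴)(-6.6)+(7.2 × 10⁻⁴)(-0.53) = 4.1 × 10⁻⁴ → stable
Every interval has Δρ > 0: the column is stably stratified throughout.

none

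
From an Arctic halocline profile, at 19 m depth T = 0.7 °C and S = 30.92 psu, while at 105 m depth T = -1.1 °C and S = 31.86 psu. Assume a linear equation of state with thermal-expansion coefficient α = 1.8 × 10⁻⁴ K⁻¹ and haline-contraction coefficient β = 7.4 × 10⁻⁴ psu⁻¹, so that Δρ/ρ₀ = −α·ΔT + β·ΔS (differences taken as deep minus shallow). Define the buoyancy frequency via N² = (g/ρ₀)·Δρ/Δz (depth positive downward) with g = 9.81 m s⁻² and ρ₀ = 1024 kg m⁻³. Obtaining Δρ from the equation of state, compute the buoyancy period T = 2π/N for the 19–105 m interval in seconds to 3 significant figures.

583 s

ΔT = -1.8 K, ΔS = +0.94 psu (deep − shallow).
Δρ/ρ₀ = −αΔT + βΔS = 3.24 × 10⁻⁴ + 6.956 × 10⁻⁴ = 1.0196 × 10⁻³, so Δρ ≈ 1.044 kg m⁻³.
N² = (g/ρ₀)·Δρ/Δz = g·(Δρ/ρ₀)/Δz = 9.81 × 1.0196 × 10⁻³ / 86 = 1.1631 × 10⁻⁴ s⁻².
N = √(1.1631 × 10⁻⁴) = 0.010785 rad s⁻¹ → T = 2π/N = 582.59 s ≈ 583 s.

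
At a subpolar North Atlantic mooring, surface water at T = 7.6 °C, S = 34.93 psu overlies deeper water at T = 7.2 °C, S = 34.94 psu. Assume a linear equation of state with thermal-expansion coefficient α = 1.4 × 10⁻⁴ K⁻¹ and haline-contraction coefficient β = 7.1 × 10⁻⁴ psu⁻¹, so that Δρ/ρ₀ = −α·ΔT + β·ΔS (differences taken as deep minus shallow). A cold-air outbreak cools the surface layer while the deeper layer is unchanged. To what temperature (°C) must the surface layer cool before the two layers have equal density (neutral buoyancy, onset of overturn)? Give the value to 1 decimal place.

Neutral buoyancy requires Δρ = 0, i.e. −α(T_deep − T_surf′) + β(S_deep − S_surf) = 0.
T_surf′ = T_deep − (β/α)·ΔS = 7.2 − (7.1 × 10⁻⁴/1.4 × 10⁻⁴)·(+0.01) = 7.149 °C.
Cooling required: 7.6 − (7.149) = 0.451 °C.

7.1 °C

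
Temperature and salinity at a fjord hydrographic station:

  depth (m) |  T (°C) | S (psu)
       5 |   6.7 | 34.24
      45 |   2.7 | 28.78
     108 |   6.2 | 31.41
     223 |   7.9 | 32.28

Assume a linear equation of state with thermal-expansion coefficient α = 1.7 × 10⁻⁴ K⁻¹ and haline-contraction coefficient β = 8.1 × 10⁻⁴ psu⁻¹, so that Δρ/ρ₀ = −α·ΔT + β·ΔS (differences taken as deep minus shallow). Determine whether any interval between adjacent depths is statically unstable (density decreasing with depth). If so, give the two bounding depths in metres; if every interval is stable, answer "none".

Evaluate Δρ/ρ₀ = −αΔT + βΔS across each adjacent pair:
  5–45 m: −αΔT+βΔS = −(1.7 × 10⁻⁴)(-4.0)+(8.1 × 10⁻⁴)(-5.46) = -3.7 × 10⁻³ → UNSTABLE
  45–108 m: −αΔT+βΔS = −(1.7 × 10⁻⁴)(+3.5)+(8.1 × 10⁻⁴)(+2.63) = 1.5 × 10⁻³ → stable
  108–223 m: −αΔT+βΔS = −(1.7 × 10⁻⁴)(+1.7)+(8.1 × 10⁻⁴)(+0.87) = 4.2 × 10⁻⁴ → stable
The 5–45 m interval has Δρ < 0: lighter water underlies denser water.

5–45 m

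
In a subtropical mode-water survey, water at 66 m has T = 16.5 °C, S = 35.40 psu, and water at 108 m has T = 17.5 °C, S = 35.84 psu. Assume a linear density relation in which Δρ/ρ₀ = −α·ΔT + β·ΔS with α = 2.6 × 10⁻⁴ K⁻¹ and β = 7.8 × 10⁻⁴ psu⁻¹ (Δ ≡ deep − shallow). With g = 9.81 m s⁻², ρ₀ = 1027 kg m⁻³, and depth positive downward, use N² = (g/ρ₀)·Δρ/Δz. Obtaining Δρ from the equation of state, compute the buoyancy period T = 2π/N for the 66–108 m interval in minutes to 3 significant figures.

ΔT = +1.0 K, ΔS = +0.44 psu (deep − shallow).
Δρ/ρ₀ = −αΔT + βΔS = -2.60 × 10⁻⁴ + 3.432 × 10⁻⁴ = 8.32 × 10⁻⁵, so Δρ ≈ 0.08545 kg m⁻³.
N² = (g/ρ₀)·Δρ/Δz = g·(Δρ/ρ₀)/Δz = 9.81 × 8.32 × 10⁻⁵ / 42 = 1.9433 × 10⁻⁵ s⁻².
N = √(1.9433 × 10⁻⁵) = 4.4083 × 10⁻³ rad s⁻¹ → T = 2π/N = 1.4253 × 10³ s = 23.755 min ≈ 23.8 min.

23.8 min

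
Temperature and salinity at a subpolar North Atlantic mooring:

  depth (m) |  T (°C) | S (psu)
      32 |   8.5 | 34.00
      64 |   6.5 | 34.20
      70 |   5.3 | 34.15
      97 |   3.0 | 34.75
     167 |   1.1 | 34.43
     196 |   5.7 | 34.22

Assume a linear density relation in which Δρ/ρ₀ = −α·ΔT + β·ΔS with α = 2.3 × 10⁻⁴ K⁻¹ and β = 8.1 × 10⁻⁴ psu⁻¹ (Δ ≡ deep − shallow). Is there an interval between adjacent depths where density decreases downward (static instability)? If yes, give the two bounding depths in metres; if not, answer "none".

167–196 m

Evaluate Δρ/ρ₀ = −αΔT + βΔS across each adjacent pair:
  32–64 m: −αΔT+βΔS = −(2.3 × 10⁻⁴)(-2.0)+(8.1 × 10⁻⁴)(+0.20) = 6.2 × 10⁻⁴ → stable
  64–70 m: −αΔT+βΔS = −(2.3 × 10⁻⁴)(-1.2)+(8.1 × 10⁻⁴)(-0.05) = 2.4 × 10⁻⁴ → stable
  70–97 m: −αΔT+βΔS = −(2.3 × 10⁻⁴)(-2.3)+(8.1 × 10⁻⁴)(+0.60) = 1.0 × 10⁻³ → stable
  97–167 m: −αΔT+βΔS = −(2.3 × 10⁻⁴)(-1.9)+(8.1 × 10⁻⁴)(-0.32) = 1.8 × 10⁻⁴ → stable
  167–196 m: −αΔT+βΔS = −(2.3 × 10⁻⁴)(+4.6)+(8.1 × 10⁻⁴)(-0.21) = -1.2 × 10⁻³ → UNSTABLE
The 167–196 m interval has Δρ < 0: lighter water underlies denser water.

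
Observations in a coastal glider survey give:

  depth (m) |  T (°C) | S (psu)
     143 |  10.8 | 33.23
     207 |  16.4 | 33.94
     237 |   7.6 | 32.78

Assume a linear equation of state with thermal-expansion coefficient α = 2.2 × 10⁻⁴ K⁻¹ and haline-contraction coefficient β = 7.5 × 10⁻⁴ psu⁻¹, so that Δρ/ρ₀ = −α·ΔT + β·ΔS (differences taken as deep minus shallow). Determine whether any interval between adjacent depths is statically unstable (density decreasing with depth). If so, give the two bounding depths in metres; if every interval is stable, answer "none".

Evaluate Δρ/ρ₀ = −αΔT + βΔS across each adjacent pair:
  143–207 m: −αΔT+βΔS = −(2.2 × 10⁻⁴)(+5.6)+(7.5 × 10⁻⁴)(+0.71) = -7.0 × 10⁻⁴ → UNSTABLE
  207–237 m: −αΔT+βΔS = −(2.2 × 10⁻⁴)(-8.8)+(7.5 × 10⁻⁴)(-1.16) = 1.1 × 10⁻³ → stable
The 143–207 m interval has Δρ < 0: lighter water underlies denser water.

143–207 m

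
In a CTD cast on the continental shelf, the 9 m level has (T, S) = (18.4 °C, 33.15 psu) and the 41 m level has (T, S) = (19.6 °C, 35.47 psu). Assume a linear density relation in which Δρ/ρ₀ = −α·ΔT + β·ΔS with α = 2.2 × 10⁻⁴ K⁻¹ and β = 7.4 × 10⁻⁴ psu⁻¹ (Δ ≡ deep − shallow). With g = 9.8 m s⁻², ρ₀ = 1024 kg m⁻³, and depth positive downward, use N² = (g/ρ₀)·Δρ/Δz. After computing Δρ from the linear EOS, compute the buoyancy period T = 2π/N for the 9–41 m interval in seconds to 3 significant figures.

298 s

ΔT = +1.2 K, ΔS = +2.32 psu (deep − shallow).
Δρ/ρ₀ = −αΔT + βΔS = -2.64 × 10⁻⁴ + 1.7168 × 10⁻³ = 1.4528 × 10⁻³, so Δρ ≈ 1.488 kg m⁻³.
N² = (g/ρ₀)·Δρ/Δz = g·(Δρ/ρ₀)/Δz = 9.8 × 1.4528 × 10⁻³ / 32 = 4.4492 × 10⁻⁴ s⁻².
N = √(4.4492 × 10⁻⁴) = 0.021093 rad s⁻¹ → T = 2π/N = 297.88 s ≈ 298 s.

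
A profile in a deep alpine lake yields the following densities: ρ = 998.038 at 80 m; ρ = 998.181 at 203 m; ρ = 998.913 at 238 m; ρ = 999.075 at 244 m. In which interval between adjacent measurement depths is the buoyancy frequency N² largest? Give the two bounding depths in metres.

Compute the density gradient over each adjacent pair:
  80–203 m: Δρ/Δz = 0.143/123 = 1.2 × 10⁻³ kg m⁻⁴
  203–238 m: Δρ/Δz = 0.732/35 = 0.021 kg m⁻⁴
  238–244 m: Δρ/Δz = 0.162/6 = 0.027 kg m⁻⁴
The largest gradient is in the 238–244 m interval — the pycnocline.

238–244 m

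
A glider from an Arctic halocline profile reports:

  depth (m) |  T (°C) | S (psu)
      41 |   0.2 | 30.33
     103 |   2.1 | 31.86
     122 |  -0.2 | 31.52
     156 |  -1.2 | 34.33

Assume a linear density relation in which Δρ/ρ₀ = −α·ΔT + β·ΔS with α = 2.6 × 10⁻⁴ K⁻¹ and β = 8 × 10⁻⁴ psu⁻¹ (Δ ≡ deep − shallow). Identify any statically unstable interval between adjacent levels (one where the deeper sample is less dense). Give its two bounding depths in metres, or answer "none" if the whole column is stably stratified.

Evaluate Δρ/ρ₀ = −αΔT + βΔS across each adjacent pair:
  41–103 m: −αΔT+βΔS = −(2.6 × 10⁻⁴)(+1.9)+(8 × 10⁻⁴)(+1.53) = 7.3 × 10⁻⁴ → stable
  103–122 m: −αΔT+βΔS = −(2.6 × 10⁻⁴)(-2.3)+(8 × 10⁻⁴)(-0.34) = 3.3 × 10⁻⁴ → stable
  122–156 m: −αΔT+βΔS = −(2.6 × 10⁻⁴)(-1.0)+(8 × 10⁻⁴)(+2.81) = 2.5 × 10⁻³ → stable
Every interval has Δρ > 0: the column is stably stratified throughout.

none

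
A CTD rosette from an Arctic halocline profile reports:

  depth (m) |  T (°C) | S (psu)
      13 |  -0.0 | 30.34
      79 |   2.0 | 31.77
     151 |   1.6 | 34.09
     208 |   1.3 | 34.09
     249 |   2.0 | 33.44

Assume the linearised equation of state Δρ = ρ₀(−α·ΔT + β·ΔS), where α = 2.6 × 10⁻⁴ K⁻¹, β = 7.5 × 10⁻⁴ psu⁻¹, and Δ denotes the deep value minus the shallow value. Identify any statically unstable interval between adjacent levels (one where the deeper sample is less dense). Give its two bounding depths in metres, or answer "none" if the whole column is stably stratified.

Evaluate Δρ/ρ₀ = −αΔT + βΔS across each adjacent pair:
  13–79 m: −αΔT+βΔS = −(2.6 × 10⁻⁴)(+2.0)+(7.5 × 10⁻⁴)(+1.43) = 5.5 × 10⁻⁴ → stable
  79–151 m: −αΔT+βΔS = −(2.6 × 10⁻⁴)(-0.4)+(7.5 × 10⁻⁴)(+2.32) = 1.8 × 10⁻³ → stable
  151–208 m: −αΔT+βΔS = −(2.6 × 10⁻⁴)(-0.3)+(7.5 × 10⁻⁴)(+0.00) = 7.8 × 10⁻⁵ → stable
  208–249 m: −αΔT+βΔS = −(2.6 × 10⁻⁴)(+0.7)+(7.5 × 10⁻⁴)(-0.65) = -6.7 × 10⁻⁴ → UNSTABLE
The 208–249 m interval has Δρ < 0: lighter water underlies denser water.

208–249 m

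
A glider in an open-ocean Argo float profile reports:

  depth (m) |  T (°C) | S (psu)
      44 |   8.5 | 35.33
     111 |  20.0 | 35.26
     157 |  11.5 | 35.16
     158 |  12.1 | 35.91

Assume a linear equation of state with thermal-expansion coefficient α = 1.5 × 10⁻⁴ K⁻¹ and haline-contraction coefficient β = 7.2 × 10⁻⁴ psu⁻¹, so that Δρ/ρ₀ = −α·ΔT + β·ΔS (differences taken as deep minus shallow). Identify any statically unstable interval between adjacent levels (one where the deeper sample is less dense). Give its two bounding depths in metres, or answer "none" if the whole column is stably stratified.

Evaluate Δρ/ρ₀ = −αΔT + βΔS across each adjacent pair:
  44–111 m: −αΔT+βΔS = −(1.5 × 10⁻⁴)(+11.5)+(7.2 × 10⁻⁴)(-0.07) = -1.8 × 10⁻³ → UNSTABLE
  111–157 m: −αΔT+βΔS = −(1.5 × 10⁻⁴)(-8.5)+(7.2 × 10⁻⁴)(-0.10) = 1.2 × 10⁻³ → stable
  157–158 m: −αΔT+βΔS = −(1.5 × 10⁻⁴)(+0.6)+(7.2 × 10⁻⁴)(+0.75) = 4.5 × 10⁻⁴ → stable
The 44–111 m interval has Δρ < 0: lighter water underlies denser water.

44–111 m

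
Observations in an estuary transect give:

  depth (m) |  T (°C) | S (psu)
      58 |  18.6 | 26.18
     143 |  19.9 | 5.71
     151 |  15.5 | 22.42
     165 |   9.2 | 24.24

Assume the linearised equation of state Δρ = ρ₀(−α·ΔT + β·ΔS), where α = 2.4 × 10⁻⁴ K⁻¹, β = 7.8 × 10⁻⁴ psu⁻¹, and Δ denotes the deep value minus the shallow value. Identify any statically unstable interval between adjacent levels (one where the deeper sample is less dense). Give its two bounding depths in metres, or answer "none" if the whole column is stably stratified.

58–143 m

Evaluate Δρ/ρ₀ = −αΔT + βΔS across each adjacent pair:
  58–143 m: −αΔT+βΔS = −(2.4 × 10⁻⁴)(+1.3)+(7.8 × 10⁻⁴)(-20.47) = -0.016 → UNSTABLE
  143–151 m: −αΔT+βΔS = −(2.4 × 10⁻⁴)(-4.4)+(7.8 × 10⁻⁴)(+16.71) = 0.014 → stable
  151–165 m: −αΔT+βΔS = −(2.4 × 10⁻⁴)(-6.3)+(7.8 × 10⁻⁴)(+1.82) = 2.9 × 10⁻³ → stable
The 58–143 m interval has Δρ < 0: lighter water underlies denser water.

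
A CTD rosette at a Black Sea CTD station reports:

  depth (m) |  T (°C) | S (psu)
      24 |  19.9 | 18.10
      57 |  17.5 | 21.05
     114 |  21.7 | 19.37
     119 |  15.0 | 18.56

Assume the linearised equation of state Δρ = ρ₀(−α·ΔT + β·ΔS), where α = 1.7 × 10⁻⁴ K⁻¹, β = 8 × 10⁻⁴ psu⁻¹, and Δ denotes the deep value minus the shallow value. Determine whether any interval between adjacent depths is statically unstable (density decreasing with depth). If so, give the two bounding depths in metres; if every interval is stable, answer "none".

Evaluate Δρ/ρ₀ = −αΔT + βΔS across each adjacent pair:
  24–57 m: −αΔT+βΔS = −(1.7 × 10⁻⁴)(-2.4)+(8 × 10⁻⁴)(+2.95) = 2.8 × 10⁻³ → stable
  57–114 m: −αΔT+βΔS = −(1.7 × 10⁻⁴)(+4.2)+(8 × 10⁻⁴)(-1.68) = -2.1 × 10⁻³ → UNSTABLE
  114–119 m: −αΔT+βΔS = −(1.7 × 10⁻⁴)(-6.7)+(8 × 10⁻⁴)(-0.81) = 4.9 × 10⁻⁴ → stable
The 57–114 m interval has Δρ < 0: lighter water underlies denser water.

57–114 m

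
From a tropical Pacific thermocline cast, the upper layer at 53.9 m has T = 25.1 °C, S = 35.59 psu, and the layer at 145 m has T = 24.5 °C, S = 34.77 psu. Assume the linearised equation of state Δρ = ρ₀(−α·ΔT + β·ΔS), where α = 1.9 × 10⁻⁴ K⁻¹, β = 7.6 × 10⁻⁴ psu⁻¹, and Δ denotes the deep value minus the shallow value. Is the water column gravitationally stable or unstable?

unstable

ΔT = 24.5 − 25.1 = -0.6 K and ΔS = 34.77 − 35.59 = -0.82 psu (deep − shallow).
−αΔT = 1.14 × 10⁻⁴; βΔS = -6.232 × 10⁻⁴; sum Δρ/ρ₀ = -5.092 × 10⁻⁴.
Δρ/ρ₀ < 0, so Δρ < 0: deeper water is lighter → statically unstable; the column would overturn.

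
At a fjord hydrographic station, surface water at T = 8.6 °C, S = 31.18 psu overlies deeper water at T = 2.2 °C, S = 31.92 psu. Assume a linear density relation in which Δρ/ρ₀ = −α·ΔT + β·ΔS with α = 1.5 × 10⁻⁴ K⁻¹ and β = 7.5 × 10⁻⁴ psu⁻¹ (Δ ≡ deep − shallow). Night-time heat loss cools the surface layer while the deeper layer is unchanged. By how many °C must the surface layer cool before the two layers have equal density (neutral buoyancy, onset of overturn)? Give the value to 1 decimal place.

10.1 °C

Neutral buoyancy requires Δρ = 0, i.e. −α(T_deep − T_surf′) + β(S_deep − S_surf) = 0.
T_surf′ = T_deep − (β/α)·ΔS = 2.2 − (7.5 × 10⁻⁴/1.5 × 10⁻⁴)·(+0.74) = -1.500 °C.
Cooling required: 8.6 − (-1.500) = 10.100 °C.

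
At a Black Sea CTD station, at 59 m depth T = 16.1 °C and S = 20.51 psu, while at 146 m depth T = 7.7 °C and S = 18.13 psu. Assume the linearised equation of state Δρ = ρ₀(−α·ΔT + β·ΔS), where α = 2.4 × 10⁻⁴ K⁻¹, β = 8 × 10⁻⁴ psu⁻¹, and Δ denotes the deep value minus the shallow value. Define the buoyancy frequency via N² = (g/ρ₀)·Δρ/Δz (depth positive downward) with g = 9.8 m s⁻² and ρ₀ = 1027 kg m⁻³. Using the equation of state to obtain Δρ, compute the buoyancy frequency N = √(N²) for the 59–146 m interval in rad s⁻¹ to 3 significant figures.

3.55 × 10⁻³ rad s⁻¹

ΔT = -8.4 K, ΔS = -2.38 psu (deep − shallow).
Δρ/ρ₀ = −αΔT + βΔS = 2.016 × 10⁻³ − 1.904 × 10⁻³ = 1.12 × 10⁻⁴, so Δρ ≈ 0.1150 kg m⁻³.
N² = (g/ρ₀)·Δρ/Δz = g·(Δρ/ρ₀)/Δz = 9.8 × 1.12 × 10⁻⁴ / 87 = 1.2616 × 10⁻⁵ s⁻².
N = √(1.2616 × 10⁻⁵) = 3.5519 × 10⁻³ rad s⁻¹ ≈ 3.55 × 10⁻³ rad s⁻¹.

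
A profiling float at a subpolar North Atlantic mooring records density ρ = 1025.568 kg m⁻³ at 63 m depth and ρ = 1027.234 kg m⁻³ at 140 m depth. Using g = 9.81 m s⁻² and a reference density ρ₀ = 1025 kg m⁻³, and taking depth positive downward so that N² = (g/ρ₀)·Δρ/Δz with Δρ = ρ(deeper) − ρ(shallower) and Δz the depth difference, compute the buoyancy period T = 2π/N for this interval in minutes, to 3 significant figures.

Δρ = 1027.234 − 1025.568 = 1.666 kg m⁻³ over Δz = 140 − 63 = 77 m.
N² = (9.81/1025) × (1.666/77) = 2.0708 × 10⁻⁴ s⁻².
N = √(2.0708 × 10⁻⁴) = 0.014390 rad s⁻¹, so T = 2π/N = 436.64 s = 7.2773 min ≈ 7.28 min.

7.28 min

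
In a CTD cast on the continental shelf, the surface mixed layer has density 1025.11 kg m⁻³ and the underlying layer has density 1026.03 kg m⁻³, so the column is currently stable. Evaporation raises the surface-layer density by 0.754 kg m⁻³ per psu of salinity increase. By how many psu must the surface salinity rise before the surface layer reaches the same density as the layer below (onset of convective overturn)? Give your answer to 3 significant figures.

1.22 psu

Density deficit of the surface layer: 1026.03 − 1025.11 = 0.92 kg m⁻³.
Required change = 0.92 / 0.754 = 1.22 psu.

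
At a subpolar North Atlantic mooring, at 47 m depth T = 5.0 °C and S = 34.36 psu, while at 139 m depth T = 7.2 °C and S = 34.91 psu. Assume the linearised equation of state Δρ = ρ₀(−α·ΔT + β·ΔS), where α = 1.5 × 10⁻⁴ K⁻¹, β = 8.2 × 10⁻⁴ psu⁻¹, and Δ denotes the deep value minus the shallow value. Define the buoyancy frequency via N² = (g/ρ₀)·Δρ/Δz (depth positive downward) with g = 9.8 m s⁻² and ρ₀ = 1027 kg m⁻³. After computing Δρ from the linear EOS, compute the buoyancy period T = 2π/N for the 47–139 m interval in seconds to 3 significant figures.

ΔT = +2.2 K, ΔS = +0.55 psu (deep − shallow).
Δρ/ρ₀ = −αΔT + βΔS = -3.30 × 10⁻⁴ + 4.51 × 10⁻⁴ = 1.21 × 10⁻⁴, so Δρ ≈ 0.1243 kg m⁻³.
N² = (g/ρ₀)·Δρ/Δz = g·(Δρ/ρ₀)/Δz = 9.8 × 1.21 × 10⁻⁴ / 92 = 1.2889 × 10⁻⁵ s⁻².
N = √(1.2889 × 10⁻⁵) = 3.5901 × 10⁻³ rad s⁻¹ → T = 2π/N = 1.7501 × 10³ s ≈ 1.75 × 10³ s.

1.75 × 10³ s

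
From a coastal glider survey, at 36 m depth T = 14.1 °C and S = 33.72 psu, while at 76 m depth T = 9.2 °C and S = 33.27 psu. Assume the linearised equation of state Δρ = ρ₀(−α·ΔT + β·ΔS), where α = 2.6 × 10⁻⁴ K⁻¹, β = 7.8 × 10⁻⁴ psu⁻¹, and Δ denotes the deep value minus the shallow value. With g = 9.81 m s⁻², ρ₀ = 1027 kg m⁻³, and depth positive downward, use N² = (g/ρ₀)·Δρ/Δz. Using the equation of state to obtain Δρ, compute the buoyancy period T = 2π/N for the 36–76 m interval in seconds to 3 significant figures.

ΔT = -4.9 K, ΔS = -0.45 psu (deep − shallow).
Δρ/ρ₀ = −αΔT + βΔS = 1.274 × 10⁻³ − 3.51 × 10⁻⁴ = 9.23 × 10⁻⁴, so Δρ ≈ 0.9479 kg m⁻³.
N² = (g/ρ₀)·Δρ/Δz = g·(Δρ/ρ₀)/Δz = 9.81 × 9.23 × 10⁻⁴ / 40 = 2.2637 × 10⁻⁴ s⁻².
N = √(2.2637 × 10⁻⁴) = 0.015046 rad s⁻¹ → T = 2π/N = 417.60 s ≈ 418 s.

418 s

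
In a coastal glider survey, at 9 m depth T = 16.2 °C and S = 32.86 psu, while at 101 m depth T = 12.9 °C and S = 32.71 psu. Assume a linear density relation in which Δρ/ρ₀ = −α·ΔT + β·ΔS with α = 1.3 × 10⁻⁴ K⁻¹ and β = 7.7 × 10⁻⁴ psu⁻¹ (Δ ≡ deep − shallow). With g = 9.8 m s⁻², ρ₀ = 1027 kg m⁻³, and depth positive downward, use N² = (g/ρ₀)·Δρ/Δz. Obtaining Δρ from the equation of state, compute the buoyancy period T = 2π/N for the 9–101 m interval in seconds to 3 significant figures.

1.09 × 10³ s

ΔT = -3.3 K, ΔS = -0.15 psu (deep − shallow).
Δρ/ρ₀ = −αΔT + βΔS = 4.29 × 10⁻⁴ − 1.155 × 10⁻⁴ = 3.135 × 10⁻⁴, so Δρ ≈ 0.3220 kg m⁻³.
N² = (g/ρ₀)·Δρ/Δz = g·(Δρ/ρ₀)/Δz = 9.8 × 3.135 × 10⁻⁴ / 92 = 3.3395 × 10⁻⁵ s⁻².
N = √(3.3395 × 10⁻⁵) = 5.7788 × 10⁻³ rad s⁻¹ → T = 2π/N = 1.0873 × 10³ s ≈ 1.09 × 10³ s.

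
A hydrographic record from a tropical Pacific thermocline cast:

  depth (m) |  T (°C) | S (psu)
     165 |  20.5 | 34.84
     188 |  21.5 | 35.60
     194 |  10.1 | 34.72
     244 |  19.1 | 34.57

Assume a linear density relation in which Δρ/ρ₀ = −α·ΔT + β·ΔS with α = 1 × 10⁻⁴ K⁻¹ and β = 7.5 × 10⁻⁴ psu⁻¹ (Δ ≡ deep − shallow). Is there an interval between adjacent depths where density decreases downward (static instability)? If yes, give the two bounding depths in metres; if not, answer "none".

Evaluate Δρ/ρ₀ = −αΔT + βΔS across each adjacent pair:
  165–188 m: −αΔT+βΔS = −(1 × 10⁻⁴)(+1.0)+(7.5 × 10⁻⁴)(+0.76) = 4.7 × 10⁻⁴ → stable
  188–194 m: −αΔT+βΔS = −(1 × 10⁻⁴)(-11.4)+(7.5 × 10⁻⁴)(-0.88) = 4.8 × 10⁻⁴ → stable
  194–244 m: −αΔT+βΔS = −(1 × 10⁻⁴)(+9.0)+(7.5 × 10⁻⁴)(-0.15) = -1.0 × 10⁻³ → UNSTABLE
The 194–244 m interval has Δρ < 0: lighter water underlies denser water.

194–244 m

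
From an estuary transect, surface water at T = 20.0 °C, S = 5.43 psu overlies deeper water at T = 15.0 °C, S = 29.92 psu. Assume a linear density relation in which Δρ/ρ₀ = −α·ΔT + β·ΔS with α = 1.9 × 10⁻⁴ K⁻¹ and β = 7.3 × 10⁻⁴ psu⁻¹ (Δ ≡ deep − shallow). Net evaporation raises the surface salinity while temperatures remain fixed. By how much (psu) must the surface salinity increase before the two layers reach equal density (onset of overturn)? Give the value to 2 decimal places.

Neutral buoyancy requires −α(T_deep − T_surf) + β(S_deep − S_surf′) = 0.
S_surf′ = S_deep − (α/β)·ΔT = 29.92 − (1.9 × 10⁻⁴/7.3 × 10⁻⁴)·(-5.0) = 31.2214 psu.
Increase required: 31.2214 − 5.43 = 25.7914 psu.

25.79 psu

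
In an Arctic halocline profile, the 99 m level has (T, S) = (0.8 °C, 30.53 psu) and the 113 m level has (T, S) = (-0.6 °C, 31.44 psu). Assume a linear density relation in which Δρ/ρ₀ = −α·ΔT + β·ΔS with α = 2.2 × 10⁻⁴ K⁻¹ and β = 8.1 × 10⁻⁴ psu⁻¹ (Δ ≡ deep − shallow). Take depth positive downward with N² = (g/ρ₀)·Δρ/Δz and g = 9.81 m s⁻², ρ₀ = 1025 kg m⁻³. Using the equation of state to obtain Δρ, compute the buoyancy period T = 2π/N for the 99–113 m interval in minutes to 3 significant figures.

ΔT = -1.4 K, ΔS = +0.91 psu (deep − shallow).
Δρ/ρ₀ = −αΔT + βΔS = 3.08 × 10⁻⁴ + 7.371 × 10⁻⁴ = 1.0451 × 10⁻³, so Δρ ≈ 1.071 kg m⁻³.
N² = (g/ρ₀)·Δρ/Δz = g·(Δρ/ρ₀)/Δz = 9.81 × 1.0451 × 10⁻³ / 14 = 7.3232 × 10⁻⁴ s⁻².
N = √(7.3232 × 10⁻⁴) = 0.027061 rad s⁻¹ → T = 2π/N = 232.19 s = 3.8698 min ≈ 3.87 min.

3.87 min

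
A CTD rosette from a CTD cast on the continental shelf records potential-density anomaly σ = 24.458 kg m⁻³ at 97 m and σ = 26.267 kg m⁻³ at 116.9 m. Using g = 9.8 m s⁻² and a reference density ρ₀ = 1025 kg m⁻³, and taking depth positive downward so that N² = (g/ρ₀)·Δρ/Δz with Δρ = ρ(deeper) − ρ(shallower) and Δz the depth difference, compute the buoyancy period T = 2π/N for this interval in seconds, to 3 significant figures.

Δρ = 1026.267 − 1024.458 = 1.809 kg m⁻³ over Δz = 116.9 − 97 = 19.9 m.
N² = (9.8/1025) × (1.809/19.9) = 8.6914 × 10⁻⁴ s⁻².
N = √(8.6914 × 10⁻⁴) = 0.029481 rad s⁻¹, so T = 2π/N = 213.13 s ≈ 213 s.

213 s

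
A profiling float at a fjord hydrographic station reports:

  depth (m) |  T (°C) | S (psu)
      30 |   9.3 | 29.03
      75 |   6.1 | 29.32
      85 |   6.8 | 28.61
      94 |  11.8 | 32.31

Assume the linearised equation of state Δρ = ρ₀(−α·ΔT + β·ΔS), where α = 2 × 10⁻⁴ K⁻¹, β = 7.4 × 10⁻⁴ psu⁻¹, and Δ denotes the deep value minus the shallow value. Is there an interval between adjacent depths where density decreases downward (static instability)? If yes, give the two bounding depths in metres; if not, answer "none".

75–85 m

Evaluate Δρ/ρ₀ = −αΔT + βΔS across each adjacent pair:
  30–75 m: −αΔT+βΔS = −(2 × 10⁻⁴)(-3.2)+(7.4 × 10⁻⁴)(+0.29) = 8.5 × 10⁻⁴ → stable
  75–85 m: −αΔT+βΔS = −(2 × 10⁻⁴)(+0.7)+(7.4 × 10⁻⁴)(-0.71) = -6.7 × 10⁻⁴ → UNSTABLE
  85–94 m: −αΔT+βΔS = −(2 × 10⁻⁴)(+5.0)+(7.4 × 10⁻⁴)(+3.70) = 1.7 × 10⁻³ → stable
The 75–85 m interval has Δρ < 0: lighter water underlies denser water.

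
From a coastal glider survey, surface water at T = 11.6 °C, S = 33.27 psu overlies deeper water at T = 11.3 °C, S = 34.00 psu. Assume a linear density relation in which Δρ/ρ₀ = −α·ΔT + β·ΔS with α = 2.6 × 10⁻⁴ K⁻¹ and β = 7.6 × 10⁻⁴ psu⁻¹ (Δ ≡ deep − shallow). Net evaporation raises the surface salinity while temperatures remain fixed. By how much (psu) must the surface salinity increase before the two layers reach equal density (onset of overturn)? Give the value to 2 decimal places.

Neutral buoyancy requires −α(T_deep − T_surf) + β(S_deep − S_surf′) = 0.
S_surf′ = S_deep − (α/β)·ΔT = 34.00 − (2.6 × 10⁻⁴/7.6 × 10⁻⁴)·(-0.3) = 34.1026 psu.
Increase required: 34.1026 − 33.27 = 0.8326 psu.

0.83 psu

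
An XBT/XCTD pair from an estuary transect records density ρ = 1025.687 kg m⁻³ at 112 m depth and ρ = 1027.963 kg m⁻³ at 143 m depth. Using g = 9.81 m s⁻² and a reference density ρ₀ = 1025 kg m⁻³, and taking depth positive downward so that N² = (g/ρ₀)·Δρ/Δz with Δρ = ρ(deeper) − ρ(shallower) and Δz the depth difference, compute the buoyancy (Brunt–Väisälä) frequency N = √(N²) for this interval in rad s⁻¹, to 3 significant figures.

0.0265 rad s⁻¹

Δρ = 1027.963 − 1025.687 = 2.276 kg m⁻³ over Δz = 143 − 112 = 31 m.
N² = (9.81/1025) × (2.276/31) = 7.0268 × 10⁻⁴ s⁻².
N = √(7.0268 × 10⁻⁴) = 0.026508 rad s⁻¹ ≈ 0.0265 rad s⁻¹.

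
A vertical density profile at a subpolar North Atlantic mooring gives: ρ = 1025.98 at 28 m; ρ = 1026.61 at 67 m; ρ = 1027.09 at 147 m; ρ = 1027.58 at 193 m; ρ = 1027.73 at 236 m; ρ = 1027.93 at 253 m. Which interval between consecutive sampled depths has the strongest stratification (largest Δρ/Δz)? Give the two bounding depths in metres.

28–67 m

Compute the density gradient over each adjacent pair:
  28–67 m: Δρ/Δz = 0.63/39 = 0.016 kg m⁻⁴
  67–147 m: Δρ/Δz = 0.48/80 = 6.0 × 10⁻³ kg m⁻⁴
  147–193 m: Δρ/Δz = 0.49/46 = 0.011 kg m⁻⁴
  193–236 m: Δρ/Δz = 0.15/43 = 3.5 × 10⁻³ kg m⁻⁴
  236–253 m: Δρ/Δz = 0.20/17 = 0.012 kg m⁻⁴
The largest gradient is in the 28–67 m interval — the pycnocline.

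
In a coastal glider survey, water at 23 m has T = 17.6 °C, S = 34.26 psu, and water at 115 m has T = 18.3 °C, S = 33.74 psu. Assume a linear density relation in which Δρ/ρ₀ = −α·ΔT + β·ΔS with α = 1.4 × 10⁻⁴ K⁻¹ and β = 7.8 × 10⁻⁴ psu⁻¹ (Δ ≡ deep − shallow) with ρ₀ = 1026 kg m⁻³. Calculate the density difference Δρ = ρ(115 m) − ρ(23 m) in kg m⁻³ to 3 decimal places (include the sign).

-0.517 kg m⁻³

ΔT = +0.7 K, ΔS = -0.52 psu (deep − shallow).
Δρ/ρ₀ = −(1.4 × 10⁻⁴)(+0.7) + (7.8 × 10⁻⁴)(-0.52) = -5.036 × 10⁻⁴.
Δρ = 1026 × (-5.036 × 10⁻⁴) = -0.517 kg m⁻³.
Negative Δρ: lighter below, statically unstable.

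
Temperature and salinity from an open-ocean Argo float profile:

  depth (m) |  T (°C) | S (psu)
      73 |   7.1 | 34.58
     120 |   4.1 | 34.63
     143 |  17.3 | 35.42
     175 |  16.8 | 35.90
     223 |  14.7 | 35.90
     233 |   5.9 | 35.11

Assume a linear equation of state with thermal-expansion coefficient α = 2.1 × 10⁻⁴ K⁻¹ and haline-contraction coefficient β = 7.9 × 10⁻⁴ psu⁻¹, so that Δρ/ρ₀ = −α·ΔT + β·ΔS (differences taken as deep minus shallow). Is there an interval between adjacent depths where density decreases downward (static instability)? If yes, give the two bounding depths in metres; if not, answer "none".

120–143 m

Evaluate Δρ/ρ₀ = −αΔT + βΔS across each adjacent pair:
  73–120 m: −αΔT+βΔS = −(2.1 × 10⁻⁴)(-3.0)+(7.9 × 10⁻⁴)(+0.05) = 6.7 × 10⁻⁴ → stable
  120–143 m: −αΔT+βΔS = −(2.1 × 10⁻⁴)(+13.2)+(7.9 × 10⁻⁴)(+0.79) = -2.1 × 10⁻³ → UNSTABLE
  143–175 m: −αΔT+βΔS = −(2.1 × 10⁻⁴)(-0.5)+(7.9 × 10⁻⁴)(+0.48) = 4.8 × 10⁻⁴ → stable
  175–223 m: −αΔT+βΔS = −(2.1 × 10⁻⁴)(-2.1)+(7.9 × 10⁻⁴)(+0.00) = 4.4 × 10⁻⁴ → stable
  223–233 m: −αΔT+βΔS = −(2.1 × 10⁻⁴)(-8.8)+(7.9 × 10⁻⁴)(-0.79) = 1.2 × 10⁻³ → stable
The 120–143 m interval has Δρ < 0: lighter water underlies denser water.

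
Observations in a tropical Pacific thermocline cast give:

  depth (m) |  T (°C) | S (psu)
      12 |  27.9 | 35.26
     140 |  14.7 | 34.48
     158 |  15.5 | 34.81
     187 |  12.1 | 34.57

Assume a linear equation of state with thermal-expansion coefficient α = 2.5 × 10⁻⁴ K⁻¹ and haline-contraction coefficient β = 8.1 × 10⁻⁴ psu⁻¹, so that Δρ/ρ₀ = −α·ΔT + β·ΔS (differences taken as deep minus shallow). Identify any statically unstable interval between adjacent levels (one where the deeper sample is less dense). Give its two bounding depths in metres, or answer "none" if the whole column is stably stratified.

none

Evaluate Δρ/ρ₀ = −αΔT + βΔS across each adjacent pair:
  12–140 m: −αΔT+βΔS = −(2.5 × 10⁻⁴)(-13.2)+(8.1 × 10⁻⁴)(-0.78) = 2.7 × 10⁻³ → stable
  140–158 m: −αΔT+βΔS = −(2.5 × 10⁻⁴)(+0.8)+(8.1 × 10⁻⁴)(+0.33) = 6.7 × 10⁻⁵ → stable
  158–187 m: −αΔT+βΔS = −(2.5 × 10⁻⁴)(-3.4)+(8.1 × 10⁻⁴)(-0.24) = 6.6 × 10⁻⁴ → stable
Every interval has Δρ > 0: the column is stably stratified throughout.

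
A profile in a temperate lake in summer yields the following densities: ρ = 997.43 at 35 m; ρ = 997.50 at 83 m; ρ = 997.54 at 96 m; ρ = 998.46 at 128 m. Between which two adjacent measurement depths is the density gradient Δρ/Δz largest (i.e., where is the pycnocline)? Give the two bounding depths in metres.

Compute the density gradient over each adjacent pair:
  35–83 m: Δρ/Δz = 0.07/48 = 1.5 × 10⁻³ kg m⁻⁴
  83–96 m: Δρ/Δz = 0.04/13 = 3.1 × 10⁻³ kg m⁻⁴
  96–128 m: Δρ/Δz = 0.92/32 = 0.029 kg m⁻⁴
The largest gradient is in the 96–128 m interval — the pycnocline.

96–128 m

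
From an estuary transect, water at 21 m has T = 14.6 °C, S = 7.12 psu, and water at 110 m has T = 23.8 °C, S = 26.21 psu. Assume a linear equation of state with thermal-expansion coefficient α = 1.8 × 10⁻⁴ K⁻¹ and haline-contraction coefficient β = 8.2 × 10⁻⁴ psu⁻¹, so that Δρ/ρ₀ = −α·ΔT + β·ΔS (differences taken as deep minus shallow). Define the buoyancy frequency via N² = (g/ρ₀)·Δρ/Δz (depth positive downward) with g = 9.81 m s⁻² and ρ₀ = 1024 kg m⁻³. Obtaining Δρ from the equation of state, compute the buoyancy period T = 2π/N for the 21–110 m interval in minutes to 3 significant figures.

ΔT = +9.2 K, ΔS = +19.09 psu (deep − shallow).
Δρ/ρ₀ = −αΔT + βΔS = -1.656 × 10⁻³ + 0.0156538 = 0.0139978, so Δρ ≈ 14.33 kg m⁻³.
N² = (g/ρ₀)·Δρ/Δz = g·(Δρ/ρ₀)/Δz = 9.81 × 0.0139978 / 89 = 1.5429 × 10⁻³ s⁻².
N = √(1.5429 × 10⁻³) = 0.039280 rad s⁻¹ → T = 2π/N = 159.96 s = 2.6660 min ≈ 2.67 min.

2.67 min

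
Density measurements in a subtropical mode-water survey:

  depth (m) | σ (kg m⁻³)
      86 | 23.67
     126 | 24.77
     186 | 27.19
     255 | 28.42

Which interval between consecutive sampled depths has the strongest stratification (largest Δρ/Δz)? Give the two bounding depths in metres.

Compute the density gradient over each adjacent pair:
  86–126 m: Δρ/Δz = 1.10/40 = 0.028 kg m⁻⁴
  126–186 m: Δρ/Δz = 2.42/60 = 0.040 kg m⁻⁴
  186–255 m: Δρ/Δz = 1.23/69 = 0.018 kg m⁻⁴
The largest gradient is in the 126–186 m interval — the pycnocline.

126–186 m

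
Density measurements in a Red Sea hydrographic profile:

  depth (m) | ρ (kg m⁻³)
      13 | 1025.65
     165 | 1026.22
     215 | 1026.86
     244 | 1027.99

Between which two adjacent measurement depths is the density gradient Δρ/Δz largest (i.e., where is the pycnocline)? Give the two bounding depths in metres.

215–244 m

Compute the density gradient over each adjacent pair:
  13–165 m: Δρ/Δz = 0.57/152 = 3.7 × 10⁻³ kg m⁻⁴
  165–215 m: Δρ/Δz = 0.64/50 = 0.013 kg m⁻⁴
  215–244 m: Δρ/Δz = 1.13/29 = 0.039 kg m⁻⁴
The largest gradient is in the 215–244 m interval — the pycnocline.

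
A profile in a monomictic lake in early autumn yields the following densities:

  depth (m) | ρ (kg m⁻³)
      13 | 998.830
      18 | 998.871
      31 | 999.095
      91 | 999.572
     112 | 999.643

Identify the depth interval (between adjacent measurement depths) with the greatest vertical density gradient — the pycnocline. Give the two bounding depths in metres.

18–31 m

Compute the density gradient over each adjacent pair:
  13–18 m: Δρ/Δz = 0.041/5 = 8.2 × 10⁻³ kg m⁻⁴
  18–31 m: Δρ/Δz = 0.224/13 = 0.017 kg m⁻⁴
  31–91 m: Δρ/Δz = 0.477/60 = 8.0 × 10⁻³ kg m⁻⁴
  91–112 m: Δρ/Δz = 0.071/21 = 3.4 × 10⁻³ kg m⁻⁴
The largest gradient is in the 18–31 m interval — the pycnocline.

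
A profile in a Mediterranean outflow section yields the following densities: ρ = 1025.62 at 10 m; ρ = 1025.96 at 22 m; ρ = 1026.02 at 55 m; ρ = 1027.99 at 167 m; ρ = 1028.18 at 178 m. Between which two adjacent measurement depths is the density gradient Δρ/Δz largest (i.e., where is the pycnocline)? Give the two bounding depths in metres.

Compute the density gradient over each adjacent pair:
  10–22 m: Δρ/Δz = 0.34/12 = 0.028 kg m⁻⁴
  22–55 m: Δρ/Δz = 0.06/33 = 1.8 × 10⁻³ kg m⁻⁴
  55–167 m: Δρ/Δz = 1.97/112 = 0.018 kg m⁻⁴
  167–178 m: Δρ/Δz = 0.19/11 = 0.017 kg m⁻⁴
The largest gradient is in the 10–22 m interval — the pycnocline.

10–22 m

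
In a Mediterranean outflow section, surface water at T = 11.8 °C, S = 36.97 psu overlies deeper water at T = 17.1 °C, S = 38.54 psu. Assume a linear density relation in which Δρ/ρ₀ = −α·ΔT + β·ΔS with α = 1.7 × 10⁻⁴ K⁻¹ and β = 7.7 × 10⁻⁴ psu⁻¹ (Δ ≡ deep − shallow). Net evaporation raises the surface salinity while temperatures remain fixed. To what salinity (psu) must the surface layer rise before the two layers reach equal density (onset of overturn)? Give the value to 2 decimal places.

Neutral buoyancy requires −α(T_deep − T_surf) + β(S_deep − S_surf′) = 0.
S_surf′ = S_deep − (α/β)·ΔT = 38.54 − (1.7 × 10⁻⁴/7.7 × 10⁻⁴)·(+5.3) = 37.3699 psu.
Increase required: 37.3699 − 36.97 = 0.3999 psu.

37.37 psu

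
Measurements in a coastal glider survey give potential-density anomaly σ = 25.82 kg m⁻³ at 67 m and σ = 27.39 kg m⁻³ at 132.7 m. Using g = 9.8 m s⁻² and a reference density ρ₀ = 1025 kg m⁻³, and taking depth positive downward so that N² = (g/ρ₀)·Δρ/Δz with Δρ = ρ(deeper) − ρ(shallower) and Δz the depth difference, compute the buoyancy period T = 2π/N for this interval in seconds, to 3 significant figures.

Δρ = 1027.39 − 1025.82 = 1.57 kg m⁻³ over Δz = 132.7 − 67 = 65.7 m.
N² = (9.8/1025) × (1.57/65.7) = 2.2847 × 10⁻⁴ s⁻².
N = √(2.2847 × 10⁻⁴) = 0.015115 rad s⁻¹, so T = 2π/N = 415.69 s ≈ 416 s.

416 s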